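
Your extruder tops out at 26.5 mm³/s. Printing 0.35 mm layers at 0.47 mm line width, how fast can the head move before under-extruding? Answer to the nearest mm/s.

Bead cross-section = 0.35 × 0.47 = 0.1645 mm².
v_max = Q/A = 26.5/0.1645 = 161.09 mm/s → 161 mm/s.

161 mm/s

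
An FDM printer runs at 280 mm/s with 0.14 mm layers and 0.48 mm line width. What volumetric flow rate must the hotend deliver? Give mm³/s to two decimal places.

Extrusion cross-section = 0.14 × 0.48, so 0.0672 mm².
Volumetric flow = 280 × 0.0672 = 18.82 mm³/s.

18.82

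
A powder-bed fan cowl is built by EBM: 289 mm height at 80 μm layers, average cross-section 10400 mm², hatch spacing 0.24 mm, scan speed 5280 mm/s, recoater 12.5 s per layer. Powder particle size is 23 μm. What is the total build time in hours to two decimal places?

Layer count = ceil(289 / 0.08) = 3613.
Hatch length per layer: 10400 / 0.24 → 43333.3 mm.
Scan time per layer = 43333.3 / 5280 = 8.2071 s.
Time per layer: 8.2071 + 12.5 → 20.7071 s.
3613 layers × 20.7071 s/layer = 74814.7523 s, i.e. 20.78 hours.

20.78 hours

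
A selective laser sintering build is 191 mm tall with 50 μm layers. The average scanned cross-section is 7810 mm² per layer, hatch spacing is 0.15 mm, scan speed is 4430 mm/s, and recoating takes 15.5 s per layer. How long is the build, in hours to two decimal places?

28.92 hours

Layer count = ceil(191 / 0.05) = 3820.
Hatch length per layer = 7810 / 0.15 = 52066.7 mm.
Scan time per layer: 52066.7 / 4430 → 11.7532 s.
Per-layer time: 11.7532 + 15.5 → 27.2532 s.
Total: 3820 × 27.2532 s = 104107.224 s → 28.92 hours.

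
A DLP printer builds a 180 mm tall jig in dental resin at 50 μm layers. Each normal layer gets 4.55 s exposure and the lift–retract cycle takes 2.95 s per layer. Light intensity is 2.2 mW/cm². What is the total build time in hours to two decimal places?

7.50 hours

Number of layers: 180 / 0.05 → 3600 (rounded up).
Each layer takes: 4.55 + 2.95 → 7.5 s.
Total = 3600 × 7.5 = 27000 s = 7.50 hours.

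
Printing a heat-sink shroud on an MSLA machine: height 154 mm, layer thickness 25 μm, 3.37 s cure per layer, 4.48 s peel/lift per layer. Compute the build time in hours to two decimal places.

13.43 hours

Layer count = ceil(154 / 0.025) = 6160.
Per-layer time = 3.37 + 4.48 = 7.85 s.
Total = 6160 × 7.85 = 48356 s = 13.43 hours.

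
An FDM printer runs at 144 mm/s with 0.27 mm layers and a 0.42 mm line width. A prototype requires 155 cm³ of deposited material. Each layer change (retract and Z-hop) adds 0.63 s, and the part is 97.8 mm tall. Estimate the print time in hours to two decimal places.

Extrusion cross-section: 0.27 × 0.42 → 0.1134 mm².
Path length: 155000 mm³ / 0.1134 mm² → 1366843 mm.
Extrusion time = 1366843 / 144 = 9492 s.
Number of layers: 97.8 / 0.27 → 363 (rounded up).
Layer-change overhead = 363 × 0.63, so 228.69 s.
Total = 9492 + 228.69 = 9720.69 s = 2.70 hours.

2.70 hours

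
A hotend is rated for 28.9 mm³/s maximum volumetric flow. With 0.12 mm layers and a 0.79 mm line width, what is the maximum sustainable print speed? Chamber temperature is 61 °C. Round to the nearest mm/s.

305 mm/s

A = 0.12 × 0.79 = 0.0948 mm².
Max speed = 28.9 / 0.0948 = 304.85 ≈ 305 mm/s.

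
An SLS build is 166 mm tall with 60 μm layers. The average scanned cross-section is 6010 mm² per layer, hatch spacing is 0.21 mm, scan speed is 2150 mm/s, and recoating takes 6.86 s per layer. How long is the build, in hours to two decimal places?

15.50 hours

Layer count = ceil(166 / 0.06) = 2767.
Per-layer scan distance = 6010 / 0.21, so 28619 mm.
Per-layer scan time = 28619 / 2150 = 13.3112 s.
Per-layer time = 13.3112 + 6.86, so 20.1712 s.
Build time = 2767 × 20.1712 = 55813.7104 s = 15.50 hours.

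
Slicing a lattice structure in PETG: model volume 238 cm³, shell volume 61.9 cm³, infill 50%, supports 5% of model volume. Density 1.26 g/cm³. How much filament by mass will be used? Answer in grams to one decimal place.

Interior volume = 238 − 61.9, so 176.1 cm³.
Infill volume = 0.50 × 176.1 = 88.05 cm³.
Support: 0.05 × 238 → 11.9 cm³.
Total extruded = 61.9 + 88.05 + 11.9 = 161.85 cm³.
Mass: 161.85 × 1.26 → 203.931 g.

203.9 g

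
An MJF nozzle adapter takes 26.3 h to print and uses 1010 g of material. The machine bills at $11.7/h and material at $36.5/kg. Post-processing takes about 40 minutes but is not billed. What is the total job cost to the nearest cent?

$344.58

Time charge = 11.7 × 26.3, so $307.71.
Feedstock cost = 36.5 × 1010/1000, so $36.865.
Total = 307.71 + 36.865 = 344.575 ≈ $344.58.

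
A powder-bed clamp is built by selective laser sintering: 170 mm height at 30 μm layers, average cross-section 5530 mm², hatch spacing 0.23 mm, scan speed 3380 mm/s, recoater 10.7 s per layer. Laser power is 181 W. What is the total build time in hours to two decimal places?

28.04 hours

Layers = ⌈170/0.03⌉ = 5667.
Hatch length per layer = 5530 / 0.23 = 24043.5 mm.
Per-layer scan time = 24043.5 / 3380, so 7.1135 s.
Per-layer time = 7.1135 + 10.7, so 17.8135 s.
Total: 5667 × 17.8135 s = 100949.1045 s → 28.04 hours.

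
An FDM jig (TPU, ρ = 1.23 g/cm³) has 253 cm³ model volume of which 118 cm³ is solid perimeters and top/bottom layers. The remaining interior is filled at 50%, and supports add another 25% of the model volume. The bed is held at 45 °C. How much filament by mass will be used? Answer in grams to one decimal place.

306.0 g

Volume inside the shell = 253 − 118 = 135 cm³.
Infill volume = 0.50 × 135, so 67.5 cm³.
Support = 0.25 × 253 = 63.25 cm³.
Deposited volume = 118 + 67.5 + 63.25 = 248.75 cm³.
Mass = 248.75 × 1.23, so 305.9625 g.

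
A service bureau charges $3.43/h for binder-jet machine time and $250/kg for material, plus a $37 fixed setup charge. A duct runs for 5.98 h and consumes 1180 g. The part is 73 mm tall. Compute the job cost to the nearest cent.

Machine-time cost = 3.43 × 5.98 = $20.5114.
Feedstock cost: 250 × 1180/1000 → $295.00.
Adding setup: 20.5114 + 295.00 + 37 → 352.5114 ≈ $352.51.

$352.51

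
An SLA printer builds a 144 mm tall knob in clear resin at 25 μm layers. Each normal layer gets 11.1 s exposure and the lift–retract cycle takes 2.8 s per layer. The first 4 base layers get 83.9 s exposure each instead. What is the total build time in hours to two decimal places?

22.32 hours

Layer count = ceil(144 / 0.025) = 5760.
Bottom layers = 4 × (83.9 + 2.8), so 346.8 s.
Regular layers = 5756 × (11.1 + 2.8) = 80008.4 s.
Total = 346.8 + 80008.4 = 80355.2 s = 22.32 hours.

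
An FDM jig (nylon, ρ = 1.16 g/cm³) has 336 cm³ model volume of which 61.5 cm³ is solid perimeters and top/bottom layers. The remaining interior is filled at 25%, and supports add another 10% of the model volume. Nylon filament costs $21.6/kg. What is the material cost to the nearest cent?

$4.10

Interior volume = 336 − 61.5 = 274.5 cm³.
Infill volume = 0.25 × 274.5, so 68.625 cm³.
Support = 0.10 × 336 = 33.6 cm³.
Deposited volume = 61.5 + 68.625 + 33.6 = 163.725 cm³.
Mass = 163.725 × 1.16, so 189.921 g.
At $21.6/kg: 189.921/1000 × 21.6 = $4.10.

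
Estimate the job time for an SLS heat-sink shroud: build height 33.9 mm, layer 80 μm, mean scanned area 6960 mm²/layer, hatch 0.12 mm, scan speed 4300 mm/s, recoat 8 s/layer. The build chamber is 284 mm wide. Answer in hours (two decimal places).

Layers = ⌈33.9/0.08⌉ = 424.
Per-layer scan distance = 6960 / 0.12, so 58000 mm.
Laser time per layer: 58000 / 4300 → 13.4884 s.
Time per layer = 13.4884 + 8 = 21.4884 s.
Build time = 424 × 21.4884 = 9111.0816 s = 2.53 hours.

2.53 hours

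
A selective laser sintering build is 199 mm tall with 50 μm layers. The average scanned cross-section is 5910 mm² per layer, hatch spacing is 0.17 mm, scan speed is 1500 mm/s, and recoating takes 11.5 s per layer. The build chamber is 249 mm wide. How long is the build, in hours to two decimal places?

Layer count = ceil(199 / 0.05) = 3980.
Hatch length per layer: 5910 / 0.17 → 34764.7 mm.
Scan time per layer = 34764.7 / 1500 = 23.1765 s.
Per-layer time: 23.1765 + 11.5 → 34.6765 s.
Build time = 3980 × 34.6765 = 138012.47 s = 38.34 hours.

38.34 hours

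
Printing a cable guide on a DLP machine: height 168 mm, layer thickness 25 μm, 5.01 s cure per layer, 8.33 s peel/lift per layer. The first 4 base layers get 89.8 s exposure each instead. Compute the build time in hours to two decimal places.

Number of layers: 168 / 0.025 → 6720 (rounded up).
Burn-in layers: 4 × (89.8 + 8.33) → 392.52 s.
Normal layers: 6716 × (5.01 + 8.33) → 89591.44 s.
Total = 392.52 + 89591.44 = 89983.96 s = 25.00 hours.

25.00 hours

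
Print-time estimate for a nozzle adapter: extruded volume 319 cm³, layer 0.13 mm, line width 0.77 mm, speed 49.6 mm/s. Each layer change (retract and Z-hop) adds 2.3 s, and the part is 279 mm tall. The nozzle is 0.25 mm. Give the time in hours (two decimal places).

19.22 hours

Line area = 0.13 × 0.77, so 0.1001 mm².
Toolpath length = 319 cm³ / 0.1001 mm² = 319000 / 0.1001 = 3186813.2 mm.
Extrusion time = 3186813.2 / 49.6, so 64250.3 s.
Layers = ⌈279/0.13⌉ = 2147.
Non-print overhead = 2147 × 2.3 = 4938.1 s.
Total = 64250.3 + 4938.1 = 69188.4 s = 19.22 hours.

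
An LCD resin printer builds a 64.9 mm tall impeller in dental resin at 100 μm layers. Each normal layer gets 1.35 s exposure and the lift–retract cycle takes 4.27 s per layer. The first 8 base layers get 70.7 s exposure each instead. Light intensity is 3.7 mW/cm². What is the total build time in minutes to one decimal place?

70.0 minutes

Number of layers: 64.9 / 0.1 → 649 (rounded up).
Burn-in layers = 8 × (70.7 + 4.27) = 599.76 s.
Normal layers: 641 × (1.35 + 4.27) → 3602.42 s.
Sum: 599.76 + 3602.42 = 4202.18 s → 70.0 minutes.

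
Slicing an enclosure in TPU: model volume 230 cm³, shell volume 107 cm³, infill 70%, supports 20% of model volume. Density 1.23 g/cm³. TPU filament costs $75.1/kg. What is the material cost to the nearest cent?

$22.09

Infill region = 230 − 107, so 123 cm³.
Infill volume = 0.70 × 123, so 86.1 cm³.
Support: 0.20 × 230 → 46 cm³.
Deposited volume = 107 + 86.1 + 46, so 239.1 cm³.
Mass = 239.1 × 1.23 = 294.093 g.
Cost = 294.093 g / 1000 × $75.1/kg = $22.09.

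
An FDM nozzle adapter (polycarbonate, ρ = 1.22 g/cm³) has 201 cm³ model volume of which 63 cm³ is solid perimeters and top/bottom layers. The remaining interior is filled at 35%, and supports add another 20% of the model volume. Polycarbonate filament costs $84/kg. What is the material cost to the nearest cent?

$15.53

Interior volume = 201 − 63, so 138 cm³.
Infill volume: 0.35 × 138 → 48.3 cm³.
Support: 0.20 × 201 → 40.2 cm³.
Total extruded: 63 + 48.3 + 40.2 → 151.5 cm³.
Mass = 151.5 × 1.22, so 184.83 g.
At $84/kg: 184.83/1000 × 84 = $15.53.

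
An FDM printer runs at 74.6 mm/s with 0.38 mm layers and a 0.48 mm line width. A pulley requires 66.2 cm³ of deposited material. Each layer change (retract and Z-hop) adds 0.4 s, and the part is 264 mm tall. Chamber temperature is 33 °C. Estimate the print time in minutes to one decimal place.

Bead cross-section: 0.38 × 0.48 → 0.1824 mm².
Toolpath length = 66.2 cm³ / 0.1824 mm² = 66200 / 0.1824 = 362938.6 mm.
Extrusion time: 362938.6 / 74.6 → 4865.1 s.
Layers = ⌈264/0.38⌉ = 695.
Non-print overhead = 695 × 0.4, so 278 s.
Total = 4865.1 + 278 = 5143.1 s = 85.7 minutes.

85.7 minutes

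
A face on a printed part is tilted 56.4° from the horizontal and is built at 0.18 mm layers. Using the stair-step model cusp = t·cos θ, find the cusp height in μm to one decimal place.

cos(56.4°) = 0.5534, so cusp = 0.18 × 0.5534 = 0.099612 mm → 99.6 μm.

99.6 μm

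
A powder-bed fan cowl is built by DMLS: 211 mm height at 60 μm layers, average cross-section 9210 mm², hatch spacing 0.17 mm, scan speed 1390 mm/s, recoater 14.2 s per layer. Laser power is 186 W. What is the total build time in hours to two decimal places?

Layers = ⌈211/0.06⌉ = 3517.
Scan path per layer = 9210 / 0.17, so 54176.5 mm.
Per-layer scan time = 54176.5 / 1390 = 38.9759 s.
Time per layer = 38.9759 + 14.2 = 53.1759 s.
Build time = 3517 × 53.1759 = 187019.6403 s = 51.95 hours.

51.95 hours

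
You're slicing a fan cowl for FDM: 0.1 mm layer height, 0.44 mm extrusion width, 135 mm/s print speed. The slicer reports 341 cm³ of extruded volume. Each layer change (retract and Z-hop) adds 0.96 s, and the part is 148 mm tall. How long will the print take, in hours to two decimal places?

16.34 hours

Line area: 0.1 × 0.44 → 0.044 mm².
Total extruded path = 341000/0.044 = 7750000 mm.
Time extruding = 7750000 / 135, so 57407.4 s.
Number of layers: 148 / 0.1 → 1480 (rounded up).
Layer-change overhead = 1480 × 0.96, so 1420.8 s.
Altogether 57407.4 + 1420.8 = 58828.2 s, i.e. 16.34 hours.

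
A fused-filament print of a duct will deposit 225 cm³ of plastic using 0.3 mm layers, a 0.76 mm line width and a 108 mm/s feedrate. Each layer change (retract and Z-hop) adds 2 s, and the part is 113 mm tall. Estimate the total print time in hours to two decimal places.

Line area = 0.3 × 0.76, so 0.228 mm².
Path length: 225000 mm³ / 0.228 mm² → 986842.1 mm.
Print-move time: 986842.1 / 108 → 9137.4 s.
Number of layers: 113 / 0.3 → 377 (rounded up).
Non-print overhead: 377 × 2 → 754 s.
Total = 9137.4 + 754 = 9891.4 s = 2.75 hours.

2.75 hours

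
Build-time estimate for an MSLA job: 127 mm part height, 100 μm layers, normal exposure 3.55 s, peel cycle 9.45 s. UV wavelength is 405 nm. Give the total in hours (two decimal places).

Layer count = ceil(127 / 0.1) = 1270.
Per-layer time = 3.55 + 9.45 = 13 s.
Build time: 1270 × 13 s = 16510 s, i.e. 4.59 hours.

4.59 hours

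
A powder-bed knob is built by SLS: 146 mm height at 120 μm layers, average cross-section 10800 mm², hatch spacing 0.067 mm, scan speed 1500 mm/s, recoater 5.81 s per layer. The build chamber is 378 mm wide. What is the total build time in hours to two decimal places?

Layers = ⌈146/0.12⌉ = 1217.
Scan path per layer = 10800 / 0.067, so 161194 mm.
Scan time per layer: 161194 / 1500 → 107.4627 s.
Per-layer time = 107.4627 + 5.81, so 113.2727 s.
1217 layers × 113.2727 s/layer = 137852.8759 s, i.e. 38.29 hours.

38.29 hours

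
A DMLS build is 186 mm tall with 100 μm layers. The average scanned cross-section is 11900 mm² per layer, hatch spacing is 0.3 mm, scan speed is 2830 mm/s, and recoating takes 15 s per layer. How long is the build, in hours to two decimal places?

Number of layers: 186 / 0.1 → 1860 (rounded up).
Scan path per layer: 11900 / 0.3 → 39666.7 mm.
Scan time per layer = 39666.7 / 2830 = 14.0165 s.
Layer cycle: 14.0165 + 15 → 29.0165 s.
1860 layers × 29.0165 s/layer = 53970.69 s, i.e. 14.99 hours.

14.99 hours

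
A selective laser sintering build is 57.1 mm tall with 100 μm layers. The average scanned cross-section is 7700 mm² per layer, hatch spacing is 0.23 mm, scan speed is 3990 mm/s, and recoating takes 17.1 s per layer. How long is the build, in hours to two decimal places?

Layers = ⌈57.1/0.1⌉ = 571.
Hatch length per layer = 7700 / 0.23, so 33478.3 mm.
Scan time per layer: 33478.3 / 3990 → 8.3906 s.
Per-layer time = 8.3906 + 17.1, so 25.4906 s.
Build time = 571 × 25.4906 = 14555.1326 s = 4.04 hours.

4.04 hours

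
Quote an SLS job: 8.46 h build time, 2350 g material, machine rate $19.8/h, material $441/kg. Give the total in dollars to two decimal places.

$1203.86

Machine-time cost = 19.8 × 8.46, so $167.508.
Feedstock cost = 441 × 2350/1000 = $1036.35.
Total = 167.508 + 1036.35 = 1203.858 ≈ $1203.86.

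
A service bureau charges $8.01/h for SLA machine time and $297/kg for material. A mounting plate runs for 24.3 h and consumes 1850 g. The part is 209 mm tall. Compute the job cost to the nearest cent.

Time charge: 8.01 × 24.3 → $194.643.
Material cost = 297 × 1850/1000 = $549.45.
Job cost: 194.643 + 549.45 = 744.093 ≈ $744.09.

$744.09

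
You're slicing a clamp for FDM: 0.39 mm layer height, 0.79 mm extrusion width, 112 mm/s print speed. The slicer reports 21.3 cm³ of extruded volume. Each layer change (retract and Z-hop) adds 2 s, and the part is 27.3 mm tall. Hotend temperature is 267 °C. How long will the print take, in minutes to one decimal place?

Bead cross-section: 0.39 × 0.79 → 0.3081 mm².
Total extruded path = 21300/0.3081 = 69133.4 mm.
Print-move time = 69133.4 / 112, so 617.3 s.
Number of layers: 27.3 / 0.39 → 70 (rounded up).
Z-hop total: 70 × 2 → 140 s.
Altogether 617.3 + 140 = 757.3 s, i.e. 12.6 minutes.

12.6 minutes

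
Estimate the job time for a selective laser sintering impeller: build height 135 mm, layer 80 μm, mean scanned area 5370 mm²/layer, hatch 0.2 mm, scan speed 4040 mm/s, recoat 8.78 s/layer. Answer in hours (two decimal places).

7.23 hours

Layers = ⌈135/0.08⌉ = 1688.
Scan path per layer: 5370 / 0.2 → 26850 mm.
Laser time per layer: 26850 / 4040 → 6.646 s.
Time per layer = 6.646 + 8.78, so 15.426 s.
Build time = 1688 × 15.426 = 26039.088 s = 7.23 hours.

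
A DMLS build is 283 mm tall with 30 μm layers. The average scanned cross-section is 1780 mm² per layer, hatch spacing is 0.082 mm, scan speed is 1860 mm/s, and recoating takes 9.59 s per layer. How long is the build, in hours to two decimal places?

55.71 hours

Number of layers: 283 / 0.03 → 9434 (rounded up).
Scan path per layer = 1780 / 0.082 = 21707.3 mm.
Scan time per layer = 21707.3 / 1860 = 11.6706 s.
Layer cycle = 11.6706 + 9.59, so 21.2606 s.
9434 layers × 21.2606 s/layer = 200572.5004 s, i.e. 55.71 hours.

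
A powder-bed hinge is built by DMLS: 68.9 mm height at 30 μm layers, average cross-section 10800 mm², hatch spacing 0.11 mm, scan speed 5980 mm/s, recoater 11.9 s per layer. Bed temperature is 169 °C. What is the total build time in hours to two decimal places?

Number of layers: 68.9 / 0.03 → 2297 (rounded up).
Hatch length per layer: 10800 / 0.11 → 98181.8 mm.
Laser time per layer = 98181.8 / 5980, so 16.4184 s.
Time per layer: 16.4184 + 11.9 → 28.3184 s.
Build time = 2297 × 28.3184 = 65047.3648 s = 18.07 hours.

18.07 hours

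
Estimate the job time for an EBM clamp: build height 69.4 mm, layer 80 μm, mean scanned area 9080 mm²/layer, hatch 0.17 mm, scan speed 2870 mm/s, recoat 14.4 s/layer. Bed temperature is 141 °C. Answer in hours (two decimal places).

Number of layers: 69.4 / 0.08 → 868 (rounded up).
Scan path per layer = 9080 / 0.17 = 53411.8 mm.
Per-layer scan time: 53411.8 / 2870 → 18.6104 s.
Layer cycle = 18.6104 + 14.4 = 33.0104 s.
Build time = 868 × 33.0104 = 28653.0272 s = 7.96 hours.

7.96 hours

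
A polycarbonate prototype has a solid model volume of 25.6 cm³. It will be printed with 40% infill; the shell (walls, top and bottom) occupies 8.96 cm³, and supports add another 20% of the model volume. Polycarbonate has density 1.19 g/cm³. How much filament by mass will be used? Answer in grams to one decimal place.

24.7 g

Interior volume = 25.6 − 8.96, so 16.64 cm³.
Infill deposited: 0.40 × 16.64 → 6.656 cm³.
Support = 0.20 × 25.6, so 5.12 cm³.
Total printed volume = 8.96 + 6.656 + 5.12 = 20.736 cm³.
Mass = 20.736 × 1.19 = 24.67584 g.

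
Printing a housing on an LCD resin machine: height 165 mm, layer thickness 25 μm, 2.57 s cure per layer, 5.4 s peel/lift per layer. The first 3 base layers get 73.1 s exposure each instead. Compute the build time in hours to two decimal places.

Layers = ⌈165/0.025⌉ = 6600.
Burn-in layers = 3 × (73.1 + 5.4) = 235.5 s.
Remaining layers: 6597 × (2.57 + 5.4) → 52578.09 s.
Sum: 235.5 + 52578.09 = 52813.59 s → 14.67 hours.

14.67 hours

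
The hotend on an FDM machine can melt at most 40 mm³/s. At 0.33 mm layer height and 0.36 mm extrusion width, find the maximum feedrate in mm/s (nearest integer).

A: 0.33 × 0.36 → 0.1188 mm².
v_max = Q/A = 40/0.1188 = 336.70 mm/s → 337 mm/s.

337 mm/s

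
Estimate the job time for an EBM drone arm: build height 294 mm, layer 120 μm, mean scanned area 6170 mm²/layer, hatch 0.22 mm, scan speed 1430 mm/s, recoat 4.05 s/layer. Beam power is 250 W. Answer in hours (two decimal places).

16.10 hours

Layer count = ceil(294 / 0.12) = 2450.
Per-layer scan distance: 6170 / 0.22 → 28045.5 mm.
Per-layer scan time = 28045.5 / 1430, so 19.6122 s.
Time per layer = 19.6122 + 4.05, so 23.6622 s.
Build time = 2450 × 23.6622 = 57972.39 s = 16.10 hours.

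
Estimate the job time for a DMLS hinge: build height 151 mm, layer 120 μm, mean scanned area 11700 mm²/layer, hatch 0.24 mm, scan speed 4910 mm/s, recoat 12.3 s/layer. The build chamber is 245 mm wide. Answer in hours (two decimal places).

7.77 hours

Layer count = ceil(151 / 0.12) = 1259.
Hatch length per layer: 11700 / 0.24 → 48750 mm.
Per-layer scan time = 48750 / 4910 = 9.9287 s.
Layer cycle = 9.9287 + 12.3 = 22.2287 s.
Total: 1259 × 22.2287 s = 27985.9333 s → 7.77 hours.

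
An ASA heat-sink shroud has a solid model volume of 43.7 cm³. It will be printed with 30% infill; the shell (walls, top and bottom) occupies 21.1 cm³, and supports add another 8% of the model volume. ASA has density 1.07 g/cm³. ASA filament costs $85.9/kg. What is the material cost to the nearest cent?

$2.88

Interior volume = 43.7 − 21.1 = 22.6 cm³.
Deposited infill: 0.30 × 22.6 → 6.78 cm³.
Support: 0.08 × 43.7 → 3.496 cm³.
Deposited volume = 21.1 + 6.78 + 3.496, so 31.376 cm³.
Mass = 31.376 × 1.07, so 33.57232 g.
Cost = 33.57232 g / 1000 × $85.9/kg = $2.88.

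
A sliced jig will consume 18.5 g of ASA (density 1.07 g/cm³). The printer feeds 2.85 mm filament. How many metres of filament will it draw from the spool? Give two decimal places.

2.71 m

Extruded volume: 18.5/1.07 = 17.2897 cm³ (17289.7 mm³).
Cross-section of 2.85 mm filament: π·(2.85/2)² = 6.3794 mm².
L = V/A = 17289.7/6.3794 = 2710.24 mm → 2.71 m.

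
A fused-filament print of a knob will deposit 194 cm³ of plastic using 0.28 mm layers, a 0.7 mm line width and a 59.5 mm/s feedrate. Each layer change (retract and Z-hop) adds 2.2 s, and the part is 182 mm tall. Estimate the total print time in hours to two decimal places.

Bead cross-section: 0.28 × 0.7 → 0.196 mm².
Toolpath length = 194 cm³ / 0.196 mm² = 194000 / 0.196 = 989795.9 mm.
Extrusion time: 989795.9 / 59.5 → 16635.2 s.
Layer count = ceil(182 / 0.28) = 650.
Layer-change overhead = 650 × 2.2, so 1430 s.
Altogether 16635.2 + 1430 = 18065.2 s, i.e. 5.02 hours.

5.02 hours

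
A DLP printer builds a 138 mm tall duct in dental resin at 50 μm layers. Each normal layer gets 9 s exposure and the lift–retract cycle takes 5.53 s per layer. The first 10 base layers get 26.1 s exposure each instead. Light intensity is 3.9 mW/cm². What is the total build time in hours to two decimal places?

11.19 hours

Layer count = ceil(138 / 0.05) = 2760.
Bottom layers = 10 × (26.1 + 5.53), so 316.3 s.
Regular layers = 2750 × (9 + 5.53) = 39957.5 s.
Total = 316.3 + 39957.5 = 40273.8 s = 11.19 hours.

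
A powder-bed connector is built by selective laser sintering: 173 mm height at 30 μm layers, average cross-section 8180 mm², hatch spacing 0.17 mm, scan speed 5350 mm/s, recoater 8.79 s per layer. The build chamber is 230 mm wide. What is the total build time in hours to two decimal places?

28.49 hours

Layer count = ceil(173 / 0.03) = 5767.
Scan path per layer = 8180 / 0.17, so 48117.6 mm.
Laser time per layer = 48117.6 / 5350 = 8.9939 s.
Per-layer time = 8.9939 + 8.79 = 17.7839 s.
5767 layers × 17.7839 s/layer = 102559.7513 s, i.e. 28.49 hours.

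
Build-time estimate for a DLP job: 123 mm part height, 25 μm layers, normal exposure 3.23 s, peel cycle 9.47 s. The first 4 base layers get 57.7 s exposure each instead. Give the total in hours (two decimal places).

17.42 hours

Layer count = ceil(123 / 0.025) = 4920.
Base layers = 4 × (57.7 + 9.47), so 268.68 s.
Normal layers: 4916 × (3.23 + 9.47) → 62433.2 s.
Sum: 268.68 + 62433.2 = 62701.88 s → 17.42 hours.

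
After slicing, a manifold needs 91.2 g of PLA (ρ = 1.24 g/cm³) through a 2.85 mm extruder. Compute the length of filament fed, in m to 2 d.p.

Volume = 91.2 g / 1.24 g·cm⁻³ = 73.5484 cm³ = 73548.4 mm³.
A = π r² = π × 1.425² = 6.3794 mm².
L = V/A = 73548.4/6.3794 = 11529.05 mm → 11.53 m.

11.53 m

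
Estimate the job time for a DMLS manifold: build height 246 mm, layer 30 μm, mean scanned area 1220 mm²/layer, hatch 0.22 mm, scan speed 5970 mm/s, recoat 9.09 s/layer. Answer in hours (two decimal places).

Layers = ⌈246/0.03⌉ = 8200.
Hatch length per layer = 1220 / 0.22 = 5545.5 mm.
Laser time per layer = 5545.5 / 5970 = 0.9289 s.
Layer cycle: 0.9289 + 9.09 → 10.0189 s.
Total: 8200 × 10.0189 s = 82154.98 s → 22.82 hours.

22.82 hours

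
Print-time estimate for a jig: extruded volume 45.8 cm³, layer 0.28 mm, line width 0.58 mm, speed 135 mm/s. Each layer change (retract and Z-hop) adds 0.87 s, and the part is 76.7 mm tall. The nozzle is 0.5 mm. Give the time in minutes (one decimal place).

Line area: 0.28 × 0.58 → 0.1624 mm².
Total extruded path = 45800/0.1624 = 282019.7 mm.
Extrusion time: 282019.7 / 135 → 2089 s.
Number of layers: 76.7 / 0.28 → 274 (rounded up).
Z-hop total = 274 × 0.87, so 238.38 s.
Altogether 2089 + 238.38 = 2327.38 s, i.e. 38.8 minutes.

38.8 minutes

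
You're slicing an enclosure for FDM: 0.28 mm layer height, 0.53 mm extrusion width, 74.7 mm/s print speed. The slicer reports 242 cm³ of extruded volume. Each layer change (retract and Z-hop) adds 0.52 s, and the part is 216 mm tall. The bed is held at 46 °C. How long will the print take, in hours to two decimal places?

Extrusion cross-section = 0.28 × 0.53 = 0.1484 mm².
Path length: 242000 mm³ / 0.1484 mm² → 1630727.8 mm.
Print-move time = 1630727.8 / 74.7, so 21830.4 s.
Layers = ⌈216/0.28⌉ = 772.
Z-hop total: 772 × 0.52 → 401.44 s.
Total = 21830.4 + 401.44 = 22231.84 s = 6.18 hours.

6.18 hours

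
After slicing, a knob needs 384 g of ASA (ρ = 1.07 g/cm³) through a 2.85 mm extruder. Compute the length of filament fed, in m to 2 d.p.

Volume = 384 g / 1.07 g·cm⁻³ = 358.8785 cm³ = 358878.5 mm³.
Cross-section of 2.85 mm filament: π·(2.85/2)² = 6.3794 mm².
Length = 358878.5 / 6.3794 = 56255.84 mm = 56.26 m.

56.26 m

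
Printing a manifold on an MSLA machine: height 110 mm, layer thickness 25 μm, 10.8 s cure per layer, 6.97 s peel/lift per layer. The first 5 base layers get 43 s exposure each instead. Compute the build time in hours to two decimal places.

21.76 hours

Number of layers: 110 / 0.025 → 4400 (rounded up).
Burn-in layers = 5 × (43 + 6.97) = 249.85 s.
Remaining layers = 4395 × (10.8 + 6.97), so 78099.15 s.
Total = 249.85 + 78099.15 = 78349 s = 21.76 hours.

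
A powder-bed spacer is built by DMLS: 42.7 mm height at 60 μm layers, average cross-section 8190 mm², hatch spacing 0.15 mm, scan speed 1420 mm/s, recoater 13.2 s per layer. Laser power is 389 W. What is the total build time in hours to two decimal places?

Number of layers: 42.7 / 0.06 → 712 (rounded up).
Per-layer scan distance = 8190 / 0.15, so 54600 mm.
Laser time per layer = 54600 / 1420 = 38.4507 s.
Per-layer time = 38.4507 + 13.2 = 51.6507 s.
Total: 712 × 51.6507 s = 36775.2984 s → 10.22 hours.

10.22 hours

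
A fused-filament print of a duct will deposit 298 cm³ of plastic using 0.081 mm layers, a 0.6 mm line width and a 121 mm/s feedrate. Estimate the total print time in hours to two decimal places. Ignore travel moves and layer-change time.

14.08 hours

Bead cross-section: 0.081 × 0.6 → 0.0486 mm².
Total extruded path = 298000/0.0486 = 6131687.2 mm.
Print-move time = 6131687.2 / 121, so 50675.1 s.
In the requested units: 50675.1 s = 14.08 hours.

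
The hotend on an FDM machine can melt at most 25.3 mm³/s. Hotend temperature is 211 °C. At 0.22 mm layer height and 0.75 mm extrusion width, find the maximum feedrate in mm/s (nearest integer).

153 mm/s

Extrusion cross-section: 0.22 × 0.75 → 0.165 mm².
v_max = Q/A = 25.3/0.165 = 153.33 mm/s → 153 mm/s.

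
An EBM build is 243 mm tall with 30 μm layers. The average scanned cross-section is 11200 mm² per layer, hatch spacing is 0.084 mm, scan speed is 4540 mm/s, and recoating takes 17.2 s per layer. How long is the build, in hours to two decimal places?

104.78 hours

Layers = ⌈243/0.03⌉ = 8100.
Per-layer scan distance: 11200 / 0.084 → 133333.3 mm.
Beam time per layer = 133333.3 / 4540 = 29.3686 s.
Per-layer time = 29.3686 + 17.2 = 46.5686 s.
Build time = 8100 × 46.5686 = 377205.66 s = 104.78 hours.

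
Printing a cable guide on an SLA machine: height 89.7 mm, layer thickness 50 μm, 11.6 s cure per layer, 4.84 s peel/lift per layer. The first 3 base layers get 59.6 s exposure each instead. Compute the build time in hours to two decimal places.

8.23 hours

Layer count = ceil(89.7 / 0.05) = 1794.
Bottom layers: 3 × (59.6 + 4.84) → 193.32 s.
Remaining layers: 1791 × (11.6 + 4.84) → 29444.04 s.
Sum: 193.32 + 29444.04 = 29637.36 s → 8.23 hours.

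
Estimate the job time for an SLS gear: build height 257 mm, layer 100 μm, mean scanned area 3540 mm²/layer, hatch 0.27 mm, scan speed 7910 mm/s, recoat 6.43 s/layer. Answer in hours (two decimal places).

Layer count = ceil(257 / 0.1) = 2570.
Scan path per layer = 3540 / 0.27, so 13111.1 mm.
Scan time per layer = 13111.1 / 7910 = 1.6575 s.
Per-layer time: 1.6575 + 6.43 → 8.0875 s.
Total: 2570 × 8.0875 s = 20784.875 s → 5.77 hours.

5.77 hours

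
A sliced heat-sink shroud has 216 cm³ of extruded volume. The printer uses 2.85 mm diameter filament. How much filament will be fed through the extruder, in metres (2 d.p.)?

Filament cross-section = π × (2.85/2)² = 6.3794 mm².
Length = 216 cm³ / 6.3794 mm² = 216000 / 6.3794 = 33858.98 mm = 33.86 m.

33.86 m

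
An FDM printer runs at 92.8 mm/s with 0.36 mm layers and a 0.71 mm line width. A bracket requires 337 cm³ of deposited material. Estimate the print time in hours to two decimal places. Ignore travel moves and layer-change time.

Bead cross-section: 0.36 × 0.71 → 0.2556 mm².
Total extruded path = 337000/0.2556 = 1318466.4 mm.
Print-move time: 1318466.4 / 92.8 → 14207.6 s.
Converting: 14207.6 s = 3.95 hours.

3.95 hours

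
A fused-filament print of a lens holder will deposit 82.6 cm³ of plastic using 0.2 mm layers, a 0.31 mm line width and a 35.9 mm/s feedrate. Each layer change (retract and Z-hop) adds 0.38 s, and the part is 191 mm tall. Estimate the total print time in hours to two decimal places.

Line area = 0.2 × 0.31 = 0.062 mm².
Toolpath length = 82.6 cm³ / 0.062 mm² = 82600 / 0.062 = 1332258.1 mm.
Time extruding = 1332258.1 / 35.9, so 37110.3 s.
Layers = ⌈191/0.2⌉ = 955.
Layer-change overhead = 955 × 0.38, so 362.9 s.
Altogether 37110.3 + 362.9 = 37473.2 s, i.e. 10.41 hours.

10.41 hours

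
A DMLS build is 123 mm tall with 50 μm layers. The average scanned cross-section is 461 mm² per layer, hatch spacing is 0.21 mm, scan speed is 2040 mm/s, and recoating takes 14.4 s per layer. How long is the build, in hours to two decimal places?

Layer count = ceil(123 / 0.05) = 2460.
Scan path per layer = 461 / 0.21, so 2195.2 mm.
Laser time per layer = 2195.2 / 2040, so 1.0761 s.
Per-layer time = 1.0761 + 14.4 = 15.4761 s.
2460 layers × 15.4761 s/layer = 38071.206 s, i.e. 10.58 hours.

10.58 hours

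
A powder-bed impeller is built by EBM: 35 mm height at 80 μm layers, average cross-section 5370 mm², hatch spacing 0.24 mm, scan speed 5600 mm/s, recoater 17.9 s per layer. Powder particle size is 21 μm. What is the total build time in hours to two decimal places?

Layers = ⌈35/0.08⌉ = 438.
Scan path per layer: 5370 / 0.24 → 22375 mm.
Per-layer scan time = 22375 / 5600, so 3.9955 s.
Time per layer: 3.9955 + 17.9 → 21.8955 s.
438 layers × 21.8955 s/layer = 9590.229 s, i.e. 2.66 hours.

2.66 hours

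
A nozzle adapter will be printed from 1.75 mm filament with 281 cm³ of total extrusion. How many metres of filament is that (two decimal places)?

116.83 m

A = π r² = π × 0.875² = 2.4053 mm².
L = 281000 mm³ / 2.4053 mm² = 116825.34 mm, i.e. 116.83 m.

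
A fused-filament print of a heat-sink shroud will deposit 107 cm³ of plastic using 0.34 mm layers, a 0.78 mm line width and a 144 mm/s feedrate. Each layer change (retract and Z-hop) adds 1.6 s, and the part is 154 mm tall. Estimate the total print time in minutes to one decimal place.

58.8 minutes

Bead cross-section = 0.34 × 0.78 = 0.2652 mm².
Total extruded path = 107000/0.2652 = 403469.1 mm.
Extrusion time = 403469.1 / 144, so 2801.9 s.
Layer count = ceil(154 / 0.34) = 453.
Layer-change overhead = 453 × 1.6 = 724.8 s.
Altogether 2801.9 + 724.8 = 3526.7 s, i.e. 58.8 minutes.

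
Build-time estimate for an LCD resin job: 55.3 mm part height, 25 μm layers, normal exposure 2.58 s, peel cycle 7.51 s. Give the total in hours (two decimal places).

6.20 hours

Layers = ⌈55.3/0.025⌉ = 2212.
Cycle time: 2.58 + 7.51 → 10.09 s.
Total = 2212 × 10.09 = 22319.08 s = 6.20 hours.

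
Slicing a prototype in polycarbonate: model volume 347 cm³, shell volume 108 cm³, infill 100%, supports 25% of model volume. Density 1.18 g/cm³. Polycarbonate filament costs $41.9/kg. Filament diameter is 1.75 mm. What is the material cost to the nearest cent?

Infill region = 347 − 108 = 239 cm³.
Infill deposited = 1.00 × 239, so 239 cm³.
Support = 0.25 × 347, so 86.75 cm³.
Deposited volume: 108 + 239 + 86.75 → 433.75 cm³.
Mass = 433.75 × 1.18 = 511.825 g.
Cost = 511.825 g / 1000 × $41.9/kg = $21.45.

$21.45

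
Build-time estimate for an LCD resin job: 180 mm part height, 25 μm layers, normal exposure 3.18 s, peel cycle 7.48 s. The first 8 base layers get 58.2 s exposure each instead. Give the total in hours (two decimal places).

Layer count = ceil(180 / 0.025) = 7200.
Base layers = 8 × (58.2 + 7.48), so 525.44 s.
Normal layers: 7192 × (3.18 + 7.48) → 76666.72 s.
Sum: 525.44 + 76666.72 = 77192.16 s → 21.44 hours.

21.44 hours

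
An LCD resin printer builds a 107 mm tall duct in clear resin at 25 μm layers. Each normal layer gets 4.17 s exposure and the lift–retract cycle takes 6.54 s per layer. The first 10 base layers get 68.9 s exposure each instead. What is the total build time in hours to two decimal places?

12.91 hours

Layers = ⌈107/0.025⌉ = 4280.
Base layers: 10 × (68.9 + 6.54) → 754.4 s.
Remaining layers = 4270 × (4.17 + 6.54), so 45731.7 s.
Sum: 754.4 + 45731.7 = 46486.1 s → 12.91 hours.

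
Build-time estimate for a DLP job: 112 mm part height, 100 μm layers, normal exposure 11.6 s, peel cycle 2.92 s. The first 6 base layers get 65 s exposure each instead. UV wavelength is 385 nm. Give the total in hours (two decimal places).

Layers = ⌈112/0.1⌉ = 1120.
Burn-in layers: 6 × (65 + 2.92) → 407.52 s.
Regular layers = 1114 × (11.6 + 2.92) = 16175.28 s.
Sum: 407.52 + 16175.28 = 16582.8 s → 4.61 hours.

4.61 hours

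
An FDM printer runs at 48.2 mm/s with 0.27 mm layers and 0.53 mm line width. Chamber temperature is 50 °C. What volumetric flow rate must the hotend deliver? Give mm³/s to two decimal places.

6.90

Bead cross-section = 0.27 × 0.53, so 0.1431 mm².
Volumetric flow = 48.2 × 0.1431 = 6.90 mm³/s.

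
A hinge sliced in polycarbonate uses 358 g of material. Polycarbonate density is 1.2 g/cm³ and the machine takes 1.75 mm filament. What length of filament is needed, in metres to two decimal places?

124.03 m

Volume = 358 g / 1.2 g·cm⁻³ = 298.3333 cm³ = 298333.3 mm³.
Cross-section of 1.75 mm filament: π·(1.75/2)² = 2.4053 mm².
L = V/A = 298333.3/2.4053 = 124031.64 mm → 124.03 m.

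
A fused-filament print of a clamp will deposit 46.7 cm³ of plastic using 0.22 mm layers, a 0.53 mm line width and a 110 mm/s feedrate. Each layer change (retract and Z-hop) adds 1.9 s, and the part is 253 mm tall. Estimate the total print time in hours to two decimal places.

Line area: 0.22 × 0.53 → 0.1166 mm².
Toolpath length = 46.7 cm³ / 0.1166 mm² = 46700 / 0.1166 = 400514.6 mm.
Time extruding = 400514.6 / 110 = 3641 s.
Number of layers: 253 / 0.22 → 1150 (rounded up).
Z-hop total: 1150 × 1.9 → 2185 s.
Altogether 3641 + 2185 = 5826 s, i.e. 1.62 hours.

1.62 hours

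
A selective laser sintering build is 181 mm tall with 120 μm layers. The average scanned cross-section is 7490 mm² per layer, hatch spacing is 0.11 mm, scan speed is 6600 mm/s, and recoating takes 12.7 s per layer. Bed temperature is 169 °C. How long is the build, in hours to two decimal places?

9.65 hours

Layer count = ceil(181 / 0.12) = 1509.
Hatch length per layer: 7490 / 0.11 → 68090.9 mm.
Per-layer scan time = 68090.9 / 6600, so 10.3168 s.
Per-layer time = 10.3168 + 12.7 = 23.0168 s.
1509 layers × 23.0168 s/layer = 34732.3512 s, i.e. 9.65 hours.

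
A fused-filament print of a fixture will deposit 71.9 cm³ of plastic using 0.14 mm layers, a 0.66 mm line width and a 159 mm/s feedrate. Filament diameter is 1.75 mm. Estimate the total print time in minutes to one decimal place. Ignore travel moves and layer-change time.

81.6 minutes

Line area = 0.14 × 0.66 = 0.0924 mm².
Path length: 71900 mm³ / 0.0924 mm² → 778138.5 mm.
Extrusion time = 778138.5 / 159, so 4894 s.
In the requested units: 4894 s = 81.6 minutes.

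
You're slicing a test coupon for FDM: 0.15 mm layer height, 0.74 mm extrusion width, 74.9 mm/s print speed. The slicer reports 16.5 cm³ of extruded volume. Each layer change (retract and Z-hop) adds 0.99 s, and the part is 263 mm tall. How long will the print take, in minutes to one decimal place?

Extrusion cross-section = 0.15 × 0.74, so 0.111 mm².
Path length: 16500 mm³ / 0.111 mm² → 148648.6 mm.
Time extruding: 148648.6 / 74.9 → 1984.6 s.
Number of layers: 263 / 0.15 → 1754 (rounded up).
Layer-change overhead = 1754 × 0.99, so 1736.46 s.
Total = 1984.6 + 1736.46 = 3721.06 s = 62.0 minutes.

62.0 minutes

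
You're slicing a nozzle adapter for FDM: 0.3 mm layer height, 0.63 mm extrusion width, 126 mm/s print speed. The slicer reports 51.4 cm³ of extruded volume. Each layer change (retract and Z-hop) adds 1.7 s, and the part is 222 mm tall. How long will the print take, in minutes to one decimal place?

56.9 minutes

Bead cross-section = 0.3 × 0.63, so 0.189 mm².
Path length: 51400 mm³ / 0.189 mm² → 271957.7 mm.
Time extruding: 271957.7 / 126 → 2158.4 s.
Layers = ⌈222/0.3⌉ = 740.
Layer-change overhead = 740 × 1.7 = 1258 s.
Total = 2158.4 + 1258 = 3416.4 s = 56.9 minutes.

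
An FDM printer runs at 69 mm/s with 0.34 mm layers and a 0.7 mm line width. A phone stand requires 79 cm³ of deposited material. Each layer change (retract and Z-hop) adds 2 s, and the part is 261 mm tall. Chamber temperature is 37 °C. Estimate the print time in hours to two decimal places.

Line area = 0.34 × 0.7 = 0.238 mm².
Toolpath length = 79 cm³ / 0.238 mm² = 79000 / 0.238 = 331932.8 mm.
Print-move time = 331932.8 / 69, so 4810.6 s.
Number of layers: 261 / 0.34 → 768 (rounded up).
Non-print overhead = 768 × 2, so 1536 s.
Altogether 4810.6 + 1536 = 6346.6 s, i.e. 1.76 hours.

1.76 hours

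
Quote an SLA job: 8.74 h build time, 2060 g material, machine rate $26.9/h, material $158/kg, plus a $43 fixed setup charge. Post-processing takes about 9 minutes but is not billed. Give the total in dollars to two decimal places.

Machine cost: 26.9 × 8.74 → $235.106.
Material cost = 158 × 2060/1000 = $325.48.
Adding setup: 235.106 + 325.48 + 43 → 603.586 ≈ $603.59.

$603.59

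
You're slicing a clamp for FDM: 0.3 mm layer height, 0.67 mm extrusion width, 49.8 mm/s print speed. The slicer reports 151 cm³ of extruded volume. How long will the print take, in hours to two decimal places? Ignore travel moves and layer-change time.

Extrusion cross-section: 0.3 × 0.67 → 0.201 mm².
Total extruded path = 151000/0.201 = 751243.8 mm.
Print-move time = 751243.8 / 49.8 = 15085.2 s.
15085.2 s = 4.19 hours.

4.19 hours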